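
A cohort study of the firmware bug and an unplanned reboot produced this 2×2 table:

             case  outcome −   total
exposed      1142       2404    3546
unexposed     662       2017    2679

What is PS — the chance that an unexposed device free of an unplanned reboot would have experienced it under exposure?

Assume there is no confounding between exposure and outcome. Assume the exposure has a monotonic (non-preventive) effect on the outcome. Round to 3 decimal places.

PS ≈ 0.100

p₁ = P(outcome | exposed) = 1142/3546 = 0.32205
p₀ = P(outcome | unexposed) = 662/2679 = 0.24711
Under exogeneity and monotonicity, PS = (p₁ − p₀)/(1 − p₀).
PS = (0.32205 − 0.24711) / 0.75289 ≈ 0.0995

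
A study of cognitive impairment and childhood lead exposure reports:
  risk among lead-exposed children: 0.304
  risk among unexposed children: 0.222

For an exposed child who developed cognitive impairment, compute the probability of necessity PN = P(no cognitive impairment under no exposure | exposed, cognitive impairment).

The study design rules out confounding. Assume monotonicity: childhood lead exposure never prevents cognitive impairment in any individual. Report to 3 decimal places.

PN ≈ 0.270

Let p₁ = 0.304, p₀ = 0.222.
Under exogeneity and monotonicity, PN = (p₁ − p₀) / p₁.
PN = (0.304 − 0.222) / 0.304 = 0.082 / 0.304 ≈ 0.2697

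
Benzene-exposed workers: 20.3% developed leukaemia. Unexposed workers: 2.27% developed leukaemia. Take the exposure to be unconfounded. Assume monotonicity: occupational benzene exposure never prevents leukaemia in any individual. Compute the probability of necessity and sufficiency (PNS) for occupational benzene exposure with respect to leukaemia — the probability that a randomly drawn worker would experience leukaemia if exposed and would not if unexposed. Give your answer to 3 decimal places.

p₁ = 0.203, p₀ = 0.0227.
Under exogeneity and monotonicity, PNS = p₁ − p₀.
PNS = 0.203 − 0.0227 = 0.1803

PNS ≈ 0.180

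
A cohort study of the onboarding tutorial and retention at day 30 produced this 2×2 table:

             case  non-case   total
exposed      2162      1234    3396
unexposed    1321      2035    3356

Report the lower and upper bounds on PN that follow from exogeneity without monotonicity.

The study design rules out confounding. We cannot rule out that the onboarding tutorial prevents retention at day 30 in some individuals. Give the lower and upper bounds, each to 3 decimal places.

p₁ = P(outcome | exposed) = 2162/3396 = 0.63663
p₀ = P(outcome | unexposed) = 1321/3356 = 0.39362
Under exogeneity alone the bounds on PN are max{0,(p₁−p₀)/p₁} ≤ PN ≤ min{1,(1−p₀)/p₁}.
  lower = (p₁ − p₀)/p₁ = 0.24301 / 0.63663 ≈ 0.3817
  upper = min{1, (1 − p₀)/p₁} = 0.60638 / 0.63663 ≈ 0.9525

0.382 ≤ PN ≤ 0.952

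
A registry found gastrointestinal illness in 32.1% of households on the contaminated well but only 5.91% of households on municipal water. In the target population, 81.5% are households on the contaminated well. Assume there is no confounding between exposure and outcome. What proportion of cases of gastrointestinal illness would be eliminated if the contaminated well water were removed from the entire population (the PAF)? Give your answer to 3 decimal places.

p₁ = 0.321, p₀ = 0.0591.
Overall risk P(Y=1) = π·p₁ + (1−π)·p₀ = 0.815×0.321 + 0.185×0.0591 = 0.27255.
Under exogeneity, PAF = [P(Y=1) − p₀] / P(Y=1).
PAF = (0.27255 − 0.0591) / 0.27255 ≈ 0.7832

PAF ≈ 0.783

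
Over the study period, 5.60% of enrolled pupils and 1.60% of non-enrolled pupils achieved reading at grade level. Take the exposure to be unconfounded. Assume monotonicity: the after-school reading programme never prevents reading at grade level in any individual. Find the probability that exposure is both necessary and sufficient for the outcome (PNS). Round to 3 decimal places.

PNS ≈ 0.040

p₁ = 0.056, p₀ = 0.016.
Under exogeneity and monotonicity, PNS = p₁ − p₀.
PNS = 0.056 − 0.016 = 0.04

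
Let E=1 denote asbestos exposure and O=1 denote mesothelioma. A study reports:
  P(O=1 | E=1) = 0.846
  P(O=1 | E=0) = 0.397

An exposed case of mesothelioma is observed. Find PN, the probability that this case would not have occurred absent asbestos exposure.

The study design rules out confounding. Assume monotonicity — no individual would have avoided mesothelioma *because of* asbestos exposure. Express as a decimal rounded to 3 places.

Let p₁ = 0.846, p₀ = 0.397.
Under exogeneity and monotonicity, PN = (p₁ − p₀) / p₁.
PN = (0.846 − 0.397) / 0.846 = 0.449 / 0.846 ≈ 0.5307

PN ≈ 0.531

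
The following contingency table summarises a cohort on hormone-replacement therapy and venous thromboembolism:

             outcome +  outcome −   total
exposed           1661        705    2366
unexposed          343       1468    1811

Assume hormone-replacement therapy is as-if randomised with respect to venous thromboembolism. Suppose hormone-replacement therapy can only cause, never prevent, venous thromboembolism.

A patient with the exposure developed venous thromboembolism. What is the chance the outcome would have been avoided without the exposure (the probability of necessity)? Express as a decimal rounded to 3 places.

PN ≈ 0.730

p₁ = P(outcome | exposed) = 1661/2366 = 0.70203
p₀ = P(outcome | unexposed) = 343/1811 = 0.1894
Under exogeneity and monotonicity, PN = (p₁ − p₀)/p₁.
PN = (0.70203 − 0.1894) / 0.70203 ≈ 0.7302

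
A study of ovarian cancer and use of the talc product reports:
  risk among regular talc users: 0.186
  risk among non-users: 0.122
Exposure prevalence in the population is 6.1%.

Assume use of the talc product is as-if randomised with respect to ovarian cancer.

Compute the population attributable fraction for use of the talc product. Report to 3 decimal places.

PAF ≈ 0.031

Let p₁ = 0.186, p₀ = 0.122.
Overall risk P(Y=1) = π·p₁ + (1−π)·p₀ = 0.061×0.186 + 0.939×0.122 = 0.1259.
Under exogeneity, PAF = [P(Y=1) − p₀] / P(Y=1).
PAF = (0.1259 − 0.122) / 0.1259 ≈ 0.0310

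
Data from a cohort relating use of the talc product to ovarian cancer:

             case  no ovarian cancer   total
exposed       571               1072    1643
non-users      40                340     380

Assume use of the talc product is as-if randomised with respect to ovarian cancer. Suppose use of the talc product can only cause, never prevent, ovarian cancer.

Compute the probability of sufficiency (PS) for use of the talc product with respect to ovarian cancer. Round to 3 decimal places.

p₁ = P(outcome | exposed) = 571/1643 = 0.34753
p₀ = P(outcome | unexposed) = 40/380 = 0.10526
Under exogeneity and monotonicity, PS = (p₁ − p₀) / (1 − p₀).
PS = (0.34753 − 0.10526) / (1 − 0.10526) = 0.24227 / 0.89474 ≈ 0.2708

PS ≈ 0.271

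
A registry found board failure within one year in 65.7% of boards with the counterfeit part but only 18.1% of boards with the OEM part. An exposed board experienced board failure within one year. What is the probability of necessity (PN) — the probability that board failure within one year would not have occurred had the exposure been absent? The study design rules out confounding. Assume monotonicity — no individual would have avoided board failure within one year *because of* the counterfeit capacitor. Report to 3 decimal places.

p₁ = 0.657, p₀ = 0.181.
Under exogeneity and monotonicity, PN = (p₁ − p₀) / p₁.
PN = (0.657 − 0.181) / 0.657 = 0.476 / 0.657 ≈ 0.7245

PN ≈ 0.725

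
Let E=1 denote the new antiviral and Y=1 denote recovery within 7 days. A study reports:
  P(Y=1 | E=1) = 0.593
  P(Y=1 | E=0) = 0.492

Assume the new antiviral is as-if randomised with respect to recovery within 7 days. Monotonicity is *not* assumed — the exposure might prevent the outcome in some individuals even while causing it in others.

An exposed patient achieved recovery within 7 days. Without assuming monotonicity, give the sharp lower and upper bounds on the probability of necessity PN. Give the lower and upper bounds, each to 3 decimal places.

Let p₁ = 0.593, p₀ = 0.492.
Under exogeneity alone the bounds on PN are max{0,(p₁−p₀)/p₁} ≤ PN ≤ min{1,(1−p₀)/p₁}.
  lower = (p₁ − p₀)/p₁ = 0.101 / 0.593 ≈ 0.1703
  upper = min{1, (1 − p₀)/p₁} = 0.508 / 0.593 ≈ 0.8567

0.170 ≤ PN ≤ 0.857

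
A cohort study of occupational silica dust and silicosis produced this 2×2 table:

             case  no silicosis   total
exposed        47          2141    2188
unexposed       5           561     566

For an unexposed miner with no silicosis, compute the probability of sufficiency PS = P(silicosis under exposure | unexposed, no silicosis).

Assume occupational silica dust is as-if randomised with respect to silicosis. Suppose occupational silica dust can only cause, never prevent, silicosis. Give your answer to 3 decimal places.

PS ≈ 0.013

p₁ = P(outcome | exposed) = 47/2188 = 0.021481
p₀ = P(outcome | unexposed) = 5/566 = 0.0088339
Under exogeneity and monotonicity, PS = (p₁ − p₀) / (1 − p₀).
PS = (0.021481 − 0.0088339) / (1 − 0.0088339) = 0.012647 / 0.99117 ≈ 0.0128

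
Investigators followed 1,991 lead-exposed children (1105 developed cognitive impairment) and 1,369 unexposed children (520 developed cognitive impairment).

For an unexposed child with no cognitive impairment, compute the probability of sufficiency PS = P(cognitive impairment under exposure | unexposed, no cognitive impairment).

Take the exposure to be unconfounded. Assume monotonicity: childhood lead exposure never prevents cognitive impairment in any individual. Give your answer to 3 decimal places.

p₁ = P(outcome | exposed) = 1105/1991 = 0.555
p₀ = P(outcome | unexposed) = 520/1369 = 0.37984
Under exogeneity and monotonicity, PS = (p₁ − p₀) / (1 − p₀).
PS = (0.555 − 0.37984) / (1 − 0.37984) = 0.17516 / 0.62016 ≈ 0.2824

PS ≈ 0.282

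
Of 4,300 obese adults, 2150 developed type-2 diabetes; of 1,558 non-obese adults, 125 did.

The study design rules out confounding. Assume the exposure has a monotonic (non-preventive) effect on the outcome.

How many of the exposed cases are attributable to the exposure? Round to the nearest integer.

p₁ = P(outcome | exposed) = 2150/4300 = 0.5
p₀ = P(outcome | unexposed) = 125/1558 = 0.080231
PN = (p₁ − p₀)/p₁ = (0.5 − 0.080231) / 0.5 ≈ 0.83954.
Attributable cases ≈ PN × (exposed cases) = 0.83954 × 2150 ≈ 1805.01.

about 1805 cases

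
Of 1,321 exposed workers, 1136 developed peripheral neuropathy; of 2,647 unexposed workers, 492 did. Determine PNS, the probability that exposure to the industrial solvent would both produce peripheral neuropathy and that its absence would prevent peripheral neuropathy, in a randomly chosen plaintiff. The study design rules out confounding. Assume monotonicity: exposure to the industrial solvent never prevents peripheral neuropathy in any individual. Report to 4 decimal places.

PNS ≈ 0.6741

p₁ = P(outcome | exposed) = 1136/1321 = 0.85995
p₀ = P(outcome | unexposed) = 492/2647 = 0.18587
Under exogeneity and monotonicity, PNS = p₁ − p₀.
PNS = 0.85995 − 0.18587 = 0.67408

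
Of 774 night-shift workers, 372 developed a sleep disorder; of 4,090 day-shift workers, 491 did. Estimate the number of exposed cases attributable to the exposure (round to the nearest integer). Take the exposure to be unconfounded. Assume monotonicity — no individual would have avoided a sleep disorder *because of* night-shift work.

p₁ = P(outcome | exposed) = 372/774 = 0.48062
p₀ = P(outcome | unexposed) = 491/4090 = 0.12005
PN = (p₁ − p₀)/p₁ = (0.48062 − 0.12005) / 0.48062 ≈ 0.75022.
Attributable cases ≈ PN × (exposed cases) = 0.75022 × 372 ≈ 279.08.

about 279 cases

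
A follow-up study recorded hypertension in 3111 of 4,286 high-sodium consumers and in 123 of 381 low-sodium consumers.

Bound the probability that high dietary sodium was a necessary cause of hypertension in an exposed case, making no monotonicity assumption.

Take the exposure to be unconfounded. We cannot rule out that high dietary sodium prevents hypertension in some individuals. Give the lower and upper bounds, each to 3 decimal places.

0.555 ≤ PN ≤ 0.933

p₁ = P(outcome | exposed) = 3111/4286 = 0.72585
p₀ = P(outcome | unexposed) = 123/381 = 0.32283
Under exogeneity alone the bounds on PN are max{0,(p₁−p₀)/p₁} ≤ PN ≤ min{1,(1−p₀)/p₁}.
  lower = (p₁ − p₀)/p₁ = 0.40302 / 0.72585 ≈ 0.5552
  upper = min{1, (1 − p₀)/p₁} = 0.67717 / 0.72585 ≈ 0.9329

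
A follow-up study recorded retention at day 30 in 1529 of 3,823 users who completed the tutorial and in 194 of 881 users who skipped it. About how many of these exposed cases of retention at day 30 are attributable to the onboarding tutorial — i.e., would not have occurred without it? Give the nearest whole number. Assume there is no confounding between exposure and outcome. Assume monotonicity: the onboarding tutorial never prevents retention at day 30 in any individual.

about 687 cases

p₁ = P(outcome | exposed) = 1529/3823 = 0.39995
p₀ = P(outcome | unexposed) = 194/881 = 0.2202
PN = (p₁ − p₀)/p₁ = (0.39995 − 0.2202) / 0.39995 ≈ 0.44942.
Attributable cases ≈ PN × (exposed cases) = 0.44942 × 1529 ≈ 687.16.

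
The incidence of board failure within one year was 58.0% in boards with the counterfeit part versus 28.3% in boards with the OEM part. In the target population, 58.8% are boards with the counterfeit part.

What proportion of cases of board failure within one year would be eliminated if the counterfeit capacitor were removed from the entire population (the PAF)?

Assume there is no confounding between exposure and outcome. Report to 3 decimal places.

PAF ≈ 0.382

p₁ = 0.58, p₀ = 0.283.
Overall risk P(Y=1) = π·p₁ + (1−π)·p₀ = 0.588×0.58 + 0.412×0.283 = 0.45764.
Under exogeneity, PAF = [P(Y=1) − p₀] / P(Y=1).
PAF = (0.45764 − 0.283) / 0.45764 ≈ 0.3816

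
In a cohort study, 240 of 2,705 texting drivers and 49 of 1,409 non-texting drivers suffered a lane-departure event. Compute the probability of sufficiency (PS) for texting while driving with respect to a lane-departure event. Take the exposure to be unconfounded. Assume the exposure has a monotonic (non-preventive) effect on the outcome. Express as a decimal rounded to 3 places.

PS ≈ 0.056

p₁ = P(outcome | exposed) = 240/2705 = 0.088725
p₀ = P(outcome | unexposed) = 49/1409 = 0.034776
Under exogeneity and monotonicity, PS = (p₁ − p₀) / (1 − p₀).
PS = (0.088725 − 0.034776) / (1 − 0.034776) = 0.053948 / 0.96522 ≈ 0.0559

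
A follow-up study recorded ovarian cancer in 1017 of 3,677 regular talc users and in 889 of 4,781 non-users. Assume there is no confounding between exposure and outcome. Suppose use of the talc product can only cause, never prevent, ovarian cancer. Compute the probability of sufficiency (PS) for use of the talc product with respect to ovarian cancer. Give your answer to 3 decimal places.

p₁ = P(outcome | exposed) = 1017/3677 = 0.27658
p₀ = P(outcome | unexposed) = 889/4781 = 0.18594
Under exogeneity and monotonicity, PS = (p₁ − p₀) / (1 − p₀).
PS = (0.27658 − 0.18594) / (1 − 0.18594) = 0.09064 / 0.81406 ≈ 0.1113

PS ≈ 0.111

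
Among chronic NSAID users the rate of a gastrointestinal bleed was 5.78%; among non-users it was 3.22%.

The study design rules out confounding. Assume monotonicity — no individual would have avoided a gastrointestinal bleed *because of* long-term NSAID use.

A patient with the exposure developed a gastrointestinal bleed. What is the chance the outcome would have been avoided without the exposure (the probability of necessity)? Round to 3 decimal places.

p₁ = 0.0578, p₀ = 0.0322.
Under exogeneity and monotonicity, PN = (p₁ − p₀) / p₁.
PN = (0.0578 − 0.0322) / 0.0578 = 0.0256 / 0.0578 ≈ 0.4429

PN ≈ 0.443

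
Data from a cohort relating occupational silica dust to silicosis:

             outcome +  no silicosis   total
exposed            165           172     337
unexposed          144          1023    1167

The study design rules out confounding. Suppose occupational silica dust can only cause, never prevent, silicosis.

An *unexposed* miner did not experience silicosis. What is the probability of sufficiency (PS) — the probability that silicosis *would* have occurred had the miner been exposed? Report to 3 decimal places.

PS ≈ 0.418

p₁ = P(outcome | exposed) = 165/337 = 0.48961
p₀ = P(outcome | unexposed) = 144/1167 = 0.12339
Under exogeneity and monotonicity, PS = (p₁ − p₀)/(1 − p₀).
PS = (0.48961 − 0.12339) / 0.87661 ≈ 0.4178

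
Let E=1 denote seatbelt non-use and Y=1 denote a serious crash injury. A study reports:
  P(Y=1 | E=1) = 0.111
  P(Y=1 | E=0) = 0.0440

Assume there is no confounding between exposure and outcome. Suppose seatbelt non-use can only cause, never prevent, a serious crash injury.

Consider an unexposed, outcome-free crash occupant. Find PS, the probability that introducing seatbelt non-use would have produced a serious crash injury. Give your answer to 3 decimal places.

Let p₁ = 0.111, p₀ = 0.044.
Under exogeneity and monotonicity, PS = (p₁ − p₀) / (1 − p₀).
PS = (0.111 − 0.044) / (1 − 0.044) = 0.067 / 0.956 ≈ 0.0701

PS ≈ 0.070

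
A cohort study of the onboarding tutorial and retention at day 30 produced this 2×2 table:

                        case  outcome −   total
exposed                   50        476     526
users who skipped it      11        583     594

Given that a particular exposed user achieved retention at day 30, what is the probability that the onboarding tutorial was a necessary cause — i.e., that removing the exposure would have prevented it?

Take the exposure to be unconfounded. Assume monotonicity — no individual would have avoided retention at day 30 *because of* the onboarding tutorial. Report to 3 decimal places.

p₁ = P(outcome | exposed) = 50/526 = 0.095057
p₀ = P(outcome | unexposed) = 11/594 = 0.018519
Under exogeneity and monotonicity, PN = (p₁ − p₀) / p₁.
PN = (0.095057 − 0.018519) / 0.095057 = 0.076539 / 0.095057 ≈ 0.8052

PN ≈ 0.805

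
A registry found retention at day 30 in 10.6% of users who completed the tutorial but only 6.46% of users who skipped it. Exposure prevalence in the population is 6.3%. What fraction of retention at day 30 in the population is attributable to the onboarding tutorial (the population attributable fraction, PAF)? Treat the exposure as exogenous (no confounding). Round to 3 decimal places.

p₁ = 0.106, p₀ = 0.0646.
Overall risk P(Y=1) = π·p₁ + (1−π)·p₀ = 0.063×0.106 + 0.937×0.0646 = 0.067208.
Under exogeneity, PAF = [P(Y=1) − p₀] / P(Y=1).
PAF = (0.067208 − 0.0646) / 0.067208 ≈ 0.0388

PAF ≈ 0.039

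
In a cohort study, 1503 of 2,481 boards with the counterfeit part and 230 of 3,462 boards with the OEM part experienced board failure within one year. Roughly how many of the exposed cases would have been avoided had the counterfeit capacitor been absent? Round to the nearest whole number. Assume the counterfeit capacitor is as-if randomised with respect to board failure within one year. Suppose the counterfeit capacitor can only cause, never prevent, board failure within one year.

about 1338 cases

p₁ = P(outcome | exposed) = 1503/2481 = 0.6058
p₀ = P(outcome | unexposed) = 230/3462 = 0.066436
PN = (p₁ − p₀)/p₁ = (0.6058 − 0.066436) / 0.6058 ≈ 0.89033.
Attributable cases ≈ PN × (exposed cases) = 0.89033 × 1503 ≈ 1338.17.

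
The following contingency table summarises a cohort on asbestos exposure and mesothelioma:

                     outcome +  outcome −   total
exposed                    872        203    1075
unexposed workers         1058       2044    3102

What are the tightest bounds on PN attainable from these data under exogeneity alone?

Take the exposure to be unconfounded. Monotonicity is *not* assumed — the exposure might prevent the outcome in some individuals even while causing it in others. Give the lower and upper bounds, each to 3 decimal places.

p₁ = P(outcome | exposed) = 872/1075 = 0.81116
p₀ = P(outcome | unexposed) = 1058/3102 = 0.34107
Under exogeneity alone the bounds on PN are max{0,(p₁−p₀)/p₁} ≤ PN ≤ min{1,(1−p₀)/p₁}.
  lower = (p₁ − p₀)/p₁ = 0.47009 / 0.81116 ≈ 0.5795
  upper = min{1, (1 − p₀)/p₁} = 0.65893 / 0.81116 ≈ 0.8123

0.580 ≤ PN ≤ 0.812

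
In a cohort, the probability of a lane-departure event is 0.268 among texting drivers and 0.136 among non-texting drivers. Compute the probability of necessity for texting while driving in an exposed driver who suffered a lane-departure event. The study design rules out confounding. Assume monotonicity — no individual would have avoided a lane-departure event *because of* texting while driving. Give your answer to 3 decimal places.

Let p₁ = 0.268, p₀ = 0.136.
Under exogeneity and monotonicity, PN = (p₁ − p₀) / p₁.
PN = (0.268 − 0.136) / 0.268 = 0.132 / 0.268 ≈ 0.4925

PN ≈ 0.493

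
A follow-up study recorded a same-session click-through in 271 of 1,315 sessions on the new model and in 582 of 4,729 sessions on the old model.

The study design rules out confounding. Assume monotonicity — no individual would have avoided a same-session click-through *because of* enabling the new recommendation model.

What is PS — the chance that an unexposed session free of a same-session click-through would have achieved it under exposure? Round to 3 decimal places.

p₁ = P(outcome | exposed) = 271/1315 = 0.20608
p₀ = P(outcome | unexposed) = 582/4729 = 0.12307
Under exogeneity and monotonicity, PS = (p₁ − p₀) / (1 − p₀).
PS = (0.20608 − 0.12307) / (1 − 0.12307) = 0.083013 / 0.87693 ≈ 0.0947

PS ≈ 0.095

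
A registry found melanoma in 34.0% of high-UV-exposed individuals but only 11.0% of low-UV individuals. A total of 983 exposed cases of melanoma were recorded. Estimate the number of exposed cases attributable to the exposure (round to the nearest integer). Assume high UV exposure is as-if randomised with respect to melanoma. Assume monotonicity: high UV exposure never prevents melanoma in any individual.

p₁ = 0.34, p₀ = 0.11.
PN = (p₁ − p₀)/p₁ = (0.34 − 0.11) / 0.34 ≈ 0.67647.
Attributable cases ≈ PN × (exposed cases) = 0.67647 × 983 ≈ 664.97.

about 665 cases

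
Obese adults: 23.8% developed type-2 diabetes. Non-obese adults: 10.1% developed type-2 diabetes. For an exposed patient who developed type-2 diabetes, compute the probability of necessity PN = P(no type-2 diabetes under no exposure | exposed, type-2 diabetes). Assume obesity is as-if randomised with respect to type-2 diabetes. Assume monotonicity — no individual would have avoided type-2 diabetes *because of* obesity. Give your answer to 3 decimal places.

p₁ = 0.238, p₀ = 0.101.
Under exogeneity and monotonicity, PN = (p₁ − p₀) / p₁.
PN = (0.238 − 0.101) / 0.238 = 0.137 / 0.238 ≈ 0.5756

PN ≈ 0.576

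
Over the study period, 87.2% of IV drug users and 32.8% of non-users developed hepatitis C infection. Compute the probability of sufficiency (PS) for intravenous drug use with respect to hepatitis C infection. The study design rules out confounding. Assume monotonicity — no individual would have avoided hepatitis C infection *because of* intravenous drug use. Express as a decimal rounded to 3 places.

PS ≈ 0.810

p₁ = 0.872, p₀ = 0.328.
Under exogeneity and monotonicity, PS = (p₁ − p₀) / (1 − p₀).
PS = (0.872 − 0.328) / (1 − 0.328) = 0.544 / 0.672 ≈ 0.8095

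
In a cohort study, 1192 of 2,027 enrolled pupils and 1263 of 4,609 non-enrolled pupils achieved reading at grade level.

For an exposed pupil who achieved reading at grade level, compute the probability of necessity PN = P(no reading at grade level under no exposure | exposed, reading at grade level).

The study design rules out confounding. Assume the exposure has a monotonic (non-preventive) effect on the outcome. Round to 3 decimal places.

p₁ = P(outcome | exposed) = 1192/2027 = 0.58806
p₀ = P(outcome | unexposed) = 1263/4609 = 0.27403
Under exogeneity and monotonicity, PN = (p₁ − p₀) / p₁.
PN = (0.58806 − 0.27403) / 0.58806 = 0.31403 / 0.58806 ≈ 0.5340

PN ≈ 0.534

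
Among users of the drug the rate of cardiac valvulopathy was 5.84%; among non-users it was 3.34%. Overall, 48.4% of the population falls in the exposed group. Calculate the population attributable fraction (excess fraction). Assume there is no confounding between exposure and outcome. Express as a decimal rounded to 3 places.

p₁ = 0.0584, p₀ = 0.0334.
Overall risk P(Y=1) = π·p₁ + (1−π)·p₀ = 0.484×0.0584 + 0.516×0.0334 = 0.0455.
Under exogeneity, PAF = [P(Y=1) − p₀] / P(Y=1).
PAF = (0.0455 − 0.0334) / 0.0455 ≈ 0.2659

PAF ≈ 0.266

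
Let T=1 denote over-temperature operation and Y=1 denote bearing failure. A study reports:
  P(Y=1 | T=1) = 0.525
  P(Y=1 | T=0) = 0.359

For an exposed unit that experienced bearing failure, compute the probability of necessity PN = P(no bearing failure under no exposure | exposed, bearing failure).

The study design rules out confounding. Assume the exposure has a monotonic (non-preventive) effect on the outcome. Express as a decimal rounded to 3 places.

Let p₁ = 0.525, p₀ = 0.359.
Under exogeneity and monotonicity, PN = (p₁ − p₀) / p₁.
PN = (0.525 − 0.359) / 0.525 = 0.166 / 0.525 ≈ 0.3162

PN ≈ 0.316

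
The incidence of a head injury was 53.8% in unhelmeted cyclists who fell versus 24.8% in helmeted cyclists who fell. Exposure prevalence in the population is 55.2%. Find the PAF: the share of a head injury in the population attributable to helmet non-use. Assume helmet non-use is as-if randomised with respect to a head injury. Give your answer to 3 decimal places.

PAF ≈ 0.392

p₁ = 0.538, p₀ = 0.248.
Overall risk P(Y=1) = π·p₁ + (1−π)·p₀ = 0.552×0.538 + 0.448×0.248 = 0.40808.
Under exogeneity, PAF = [P(Y=1) − p₀] / P(Y=1).
PAF = (0.40808 − 0.248) / 0.40808 ≈ 0.3923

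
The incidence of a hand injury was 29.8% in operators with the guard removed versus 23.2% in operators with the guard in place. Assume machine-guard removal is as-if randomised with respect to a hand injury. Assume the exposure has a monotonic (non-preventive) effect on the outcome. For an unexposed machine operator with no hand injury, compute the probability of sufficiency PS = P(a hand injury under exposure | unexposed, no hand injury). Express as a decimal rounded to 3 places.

PS ≈ 0.086

p₁ = 0.298, p₀ = 0.232.
Under exogeneity and monotonicity, PS = (p₁ − p₀) / (1 − p₀).
PS = (0.298 − 0.232) / (1 − 0.232) = 0.066 / 0.768 ≈ 0.0859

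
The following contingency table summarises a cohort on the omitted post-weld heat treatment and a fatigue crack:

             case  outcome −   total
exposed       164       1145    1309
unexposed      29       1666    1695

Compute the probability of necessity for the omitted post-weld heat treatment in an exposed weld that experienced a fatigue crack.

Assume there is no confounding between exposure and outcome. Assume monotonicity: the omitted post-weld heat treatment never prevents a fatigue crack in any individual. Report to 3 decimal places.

p₁ = P(outcome | exposed) = 164/1309 = 0.12529
p₀ = P(outcome | unexposed) = 29/1695 = 0.017109
Under exogeneity and monotonicity, PN = (p₁ − p₀) / p₁.
PN = (0.12529 − 0.017109) / 0.12529 = 0.10818 / 0.12529 ≈ 0.8634

PN ≈ 0.863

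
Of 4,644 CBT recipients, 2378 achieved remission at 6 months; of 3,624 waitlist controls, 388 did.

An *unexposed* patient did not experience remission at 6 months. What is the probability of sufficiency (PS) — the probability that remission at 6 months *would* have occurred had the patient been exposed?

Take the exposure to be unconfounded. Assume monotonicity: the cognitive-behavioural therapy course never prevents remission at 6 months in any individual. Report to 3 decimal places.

PS ≈ 0.454

p₁ = P(outcome | exposed) = 2378/4644 = 0.51206
p₀ = P(outcome | unexposed) = 388/3624 = 0.10706
Under exogeneity and monotonicity, PS = (p₁ − p₀) / (1 − p₀).
PS = (0.51206 − 0.10706) / (1 − 0.10706) = 0.40499 / 0.89294 ≈ 0.4536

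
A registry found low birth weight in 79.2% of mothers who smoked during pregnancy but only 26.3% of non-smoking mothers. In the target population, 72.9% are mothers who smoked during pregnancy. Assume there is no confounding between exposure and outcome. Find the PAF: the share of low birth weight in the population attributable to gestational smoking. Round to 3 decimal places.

PAF ≈ 0.595

p₁ = 0.792, p₀ = 0.263.
Overall risk P(Y=1) = π·p₁ + (1−π)·p₀ = 0.729×0.792 + 0.271×0.263 = 0.64864.
Under exogeneity, PAF = [P(Y=1) − p₀] / P(Y=1).
PAF = (0.64864 − 0.263) / 0.64864 ≈ 0.5945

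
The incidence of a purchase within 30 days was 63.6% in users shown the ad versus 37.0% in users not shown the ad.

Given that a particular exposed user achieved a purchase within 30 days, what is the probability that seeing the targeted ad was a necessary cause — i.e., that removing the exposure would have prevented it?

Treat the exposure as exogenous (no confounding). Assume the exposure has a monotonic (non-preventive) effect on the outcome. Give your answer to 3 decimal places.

PN ≈ 0.418

p₁ = 0.636, p₀ = 0.37.
Under exogeneity and monotonicity, PN = (p₁ − p₀) / p₁.
PN = (0.636 − 0.37) / 0.636 = 0.266 / 0.636 ≈ 0.4182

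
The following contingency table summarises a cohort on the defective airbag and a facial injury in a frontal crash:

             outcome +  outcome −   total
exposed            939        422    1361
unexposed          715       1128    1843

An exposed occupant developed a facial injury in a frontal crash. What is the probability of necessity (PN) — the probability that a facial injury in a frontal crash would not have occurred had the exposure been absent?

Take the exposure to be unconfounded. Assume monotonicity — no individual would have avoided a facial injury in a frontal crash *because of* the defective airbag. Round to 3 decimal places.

p₁ = P(outcome | exposed) = 939/1361 = 0.68993
p₀ = P(outcome | unexposed) = 715/1843 = 0.38795
Under exogeneity and monotonicity, PN = (p₁ − p₀) / p₁.
PN = (0.68993 − 0.38795) / 0.68993 = 0.30198 / 0.68993 ≈ 0.4377

PN ≈ 0.438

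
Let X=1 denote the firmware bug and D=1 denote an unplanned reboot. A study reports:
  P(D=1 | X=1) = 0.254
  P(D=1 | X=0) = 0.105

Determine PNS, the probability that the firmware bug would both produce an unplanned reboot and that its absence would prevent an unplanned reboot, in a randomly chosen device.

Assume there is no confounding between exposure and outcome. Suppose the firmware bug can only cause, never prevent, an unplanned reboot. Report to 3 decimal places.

Let p₁ = 0.254, p₀ = 0.105.
Under exogeneity and monotonicity, PNS = p₁ − p₀.
PNS = 0.254 − 0.105 = 0.149

PNS ≈ 0.149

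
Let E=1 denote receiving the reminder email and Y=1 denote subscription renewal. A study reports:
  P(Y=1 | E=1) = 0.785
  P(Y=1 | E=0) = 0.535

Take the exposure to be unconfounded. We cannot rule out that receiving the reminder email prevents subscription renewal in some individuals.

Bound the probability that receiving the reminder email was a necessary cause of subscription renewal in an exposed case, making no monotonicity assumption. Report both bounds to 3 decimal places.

Let p₁ = 0.785, p₀ = 0.535.
Under exogeneity alone the bounds on PN are max{0,(p₁−p₀)/p₁} ≤ PN ≤ min{1,(1−p₀)/p₁}.
  lower = (p₁ − p₀)/p₁ = 0.25 / 0.785 ≈ 0.3185
  upper = min{1, (1 − p₀)/p₁} = 0.465 / 0.785 ≈ 0.5924

0.318 ≤ PN ≤ 0.592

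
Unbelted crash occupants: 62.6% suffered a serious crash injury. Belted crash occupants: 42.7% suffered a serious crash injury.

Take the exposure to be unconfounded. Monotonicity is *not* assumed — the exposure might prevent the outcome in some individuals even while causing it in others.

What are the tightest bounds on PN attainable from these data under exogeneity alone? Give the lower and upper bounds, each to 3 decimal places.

0.318 ≤ PN ≤ 0.915

p₁ = 0.626, p₀ = 0.427.
Under exogeneity alone the bounds on PN are max{0,(p₁−p₀)/p₁} ≤ PN ≤ min{1,(1−p₀)/p₁}.
  lower = (p₁ − p₀)/p₁ = 0.199 / 0.626 ≈ 0.3179
  upper = min{1, (1 − p₀)/p₁} = 0.573 / 0.626 ≈ 0.9153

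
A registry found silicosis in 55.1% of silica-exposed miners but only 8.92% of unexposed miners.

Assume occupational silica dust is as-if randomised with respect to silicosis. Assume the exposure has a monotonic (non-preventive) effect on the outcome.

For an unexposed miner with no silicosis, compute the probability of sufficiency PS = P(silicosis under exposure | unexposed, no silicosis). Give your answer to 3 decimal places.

PS ≈ 0.507

p₁ = 0.551, p₀ = 0.0892.
Under exogeneity and monotonicity, PS = (p₁ − p₀) / (1 − p₀).
PS = (0.551 − 0.0892) / (1 − 0.0892) = 0.4618 / 0.9108 ≈ 0.5070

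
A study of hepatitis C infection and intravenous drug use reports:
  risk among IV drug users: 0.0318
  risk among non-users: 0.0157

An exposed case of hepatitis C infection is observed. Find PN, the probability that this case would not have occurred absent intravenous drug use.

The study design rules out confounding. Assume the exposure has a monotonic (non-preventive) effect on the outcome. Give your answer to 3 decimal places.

PN ≈ 0.506

Let p₁ = 0.0318, p₀ = 0.0157.
Under exogeneity and monotonicity, PN = (p₁ − p₀) / p₁.
PN = (0.0318 − 0.0157) / 0.0318 = 0.0161 / 0.0318 ≈ 0.5063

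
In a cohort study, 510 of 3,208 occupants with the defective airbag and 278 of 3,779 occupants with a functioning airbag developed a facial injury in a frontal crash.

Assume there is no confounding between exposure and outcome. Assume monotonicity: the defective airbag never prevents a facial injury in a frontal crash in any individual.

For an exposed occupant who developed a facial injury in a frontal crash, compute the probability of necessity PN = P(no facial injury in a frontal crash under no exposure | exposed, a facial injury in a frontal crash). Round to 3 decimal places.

p₁ = P(outcome | exposed) = 510/3208 = 0.15898
p₀ = P(outcome | unexposed) = 278/3779 = 0.073564
Under exogeneity and monotonicity, PN = (p₁ − p₀) / p₁.
PN = (0.15898 − 0.073564) / 0.15898 = 0.085413 / 0.15898 ≈ 0.5373

PN ≈ 0.537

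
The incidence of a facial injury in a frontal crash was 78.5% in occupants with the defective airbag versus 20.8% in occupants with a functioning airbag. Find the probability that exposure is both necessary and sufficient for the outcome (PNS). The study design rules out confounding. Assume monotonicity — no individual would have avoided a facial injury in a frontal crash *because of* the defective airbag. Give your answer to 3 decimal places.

PNS ≈ 0.577

p₁ = 0.785, p₀ = 0.208.
Under exogeneity and monotonicity, PNS = p₁ − p₀.
PNS = 0.785 − 0.208 = 0.577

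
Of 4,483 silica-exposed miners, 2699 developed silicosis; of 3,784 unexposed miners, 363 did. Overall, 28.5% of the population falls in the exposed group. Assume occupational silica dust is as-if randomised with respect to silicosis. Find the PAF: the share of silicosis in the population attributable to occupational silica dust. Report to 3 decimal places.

PAF ≈ 0.601

p₁ = P(outcome | exposed) = 2699/4483 = 0.60205
p₀ = P(outcome | unexposed) = 363/3784 = 0.09593
Overall risk P(Y=1) = π·p₁ + (1−π)·p₀ = 0.285×0.60205 + 0.715×0.09593 = 0.24017.
Under exogeneity, PAF = [P(Y=1) − p₀] / P(Y=1).
PAF = (0.24017 − 0.09593) / 0.24017 ≈ 0.6006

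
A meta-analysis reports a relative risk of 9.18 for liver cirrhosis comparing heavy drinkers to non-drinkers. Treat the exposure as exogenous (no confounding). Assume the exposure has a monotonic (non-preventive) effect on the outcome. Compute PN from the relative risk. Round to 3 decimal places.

PN ≈ 0.891

Under exogeneity and monotonicity, PN = (RR − 1) / RR = 1 − 1/RR.
PN = (9.18 − 1) / 9.18 = 8.18 / 9.18 ≈ 0.8911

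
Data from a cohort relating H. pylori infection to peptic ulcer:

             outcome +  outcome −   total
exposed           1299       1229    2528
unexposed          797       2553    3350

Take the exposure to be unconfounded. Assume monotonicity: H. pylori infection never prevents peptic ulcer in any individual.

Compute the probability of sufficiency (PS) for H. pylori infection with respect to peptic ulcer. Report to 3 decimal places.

PS ≈ 0.362

p₁ = P(outcome | exposed) = 1299/2528 = 0.51384
p₀ = P(outcome | unexposed) = 797/3350 = 0.23791
Under exogeneity and monotonicity, PS = (p₁ − p₀)/(1 − p₀).
PS = (0.51384 − 0.23791) / 0.76209 ≈ 0.3621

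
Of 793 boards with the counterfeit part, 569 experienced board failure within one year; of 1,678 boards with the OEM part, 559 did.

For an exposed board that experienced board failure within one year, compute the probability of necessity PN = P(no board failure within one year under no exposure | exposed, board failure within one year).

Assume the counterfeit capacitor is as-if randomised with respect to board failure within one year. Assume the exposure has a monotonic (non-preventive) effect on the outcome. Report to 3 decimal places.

p₁ = P(outcome | exposed) = 569/793 = 0.71753
p₀ = P(outcome | unexposed) = 559/1678 = 0.33313
Under exogeneity and monotonicity, PN = (p₁ − p₀) / p₁.
PN = (0.71753 − 0.33313) / 0.71753 = 0.38439 / 0.71753 ≈ 0.5357

PN ≈ 0.536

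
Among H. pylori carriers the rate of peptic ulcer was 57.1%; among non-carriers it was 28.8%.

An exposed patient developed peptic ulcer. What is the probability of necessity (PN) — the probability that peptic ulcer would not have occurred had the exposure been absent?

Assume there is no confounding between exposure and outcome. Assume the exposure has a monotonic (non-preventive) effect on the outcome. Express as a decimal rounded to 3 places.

PN ≈ 0.496

p₁ = 0.571, p₀ = 0.288.
Under exogeneity and monotonicity, PN = (p₁ − p₀) / p₁.
PN = (0.571 − 0.288) / 0.571 = 0.283 / 0.571 ≈ 0.4956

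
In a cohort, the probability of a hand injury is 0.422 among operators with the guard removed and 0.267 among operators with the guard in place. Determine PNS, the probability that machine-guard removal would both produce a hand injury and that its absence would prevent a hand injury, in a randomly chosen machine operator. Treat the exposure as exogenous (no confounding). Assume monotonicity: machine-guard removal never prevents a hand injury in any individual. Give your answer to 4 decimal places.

PNS ≈ 0.1550

Let p₁ = 0.422, p₀ = 0.267.
Under exogeneity and monotonicity, PNS = p₁ − p₀.
PNS = 0.422 − 0.267 = 0.155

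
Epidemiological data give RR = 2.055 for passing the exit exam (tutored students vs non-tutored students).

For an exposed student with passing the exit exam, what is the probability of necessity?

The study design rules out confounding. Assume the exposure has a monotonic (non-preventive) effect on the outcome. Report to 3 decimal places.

Under exogeneity and monotonicity, PN = (RR − 1) / RR = 1 − 1/RR.
PN = (2.055 − 1) / 2.055 = 1.055 / 2.055 ≈ 0.5134

PN ≈ 0.513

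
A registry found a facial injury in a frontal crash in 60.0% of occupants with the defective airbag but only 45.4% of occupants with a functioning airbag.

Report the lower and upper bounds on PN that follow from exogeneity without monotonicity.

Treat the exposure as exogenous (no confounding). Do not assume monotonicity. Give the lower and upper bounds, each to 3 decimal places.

p₁ = 0.6, p₀ = 0.454.
Under exogeneity alone the bounds on PN are max{0,(p₁−p₀)/p₁} ≤ PN ≤ min{1,(1−p₀)/p₁}.
  lower = (p₁ − p₀)/p₁ = 0.146 / 0.6 ≈ 0.2433
  upper = min{1, (1 − p₀)/p₁} = 0.546 / 0.6 ≈ 0.9100

0.243 ≤ PN ≤ 0.910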